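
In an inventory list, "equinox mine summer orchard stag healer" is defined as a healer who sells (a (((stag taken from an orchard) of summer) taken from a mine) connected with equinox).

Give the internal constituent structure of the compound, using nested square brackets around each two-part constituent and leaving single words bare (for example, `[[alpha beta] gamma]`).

[[equinox [mine [summer [orchard stag]]]] healer]

Overall it is a kind of healer; the modifier is "equinox mine summer orchard stag".
Inside "equinox mine summer orchard stag": head "stag" (specifically "mine summer orchard stag"), modifier "equinox".
Inside "mine summer orchard stag": head "stag" (specifically "summer orchard stag"), modifier "mine".
Inside "summer orchard stag": head "stag" (specifically "orchard stag"), modifier "summer".
Inside "orchard stag": head "stag", modifier "orchard".
Putting it together: [[equinox [mine [summer [orchard stag]]]] healer].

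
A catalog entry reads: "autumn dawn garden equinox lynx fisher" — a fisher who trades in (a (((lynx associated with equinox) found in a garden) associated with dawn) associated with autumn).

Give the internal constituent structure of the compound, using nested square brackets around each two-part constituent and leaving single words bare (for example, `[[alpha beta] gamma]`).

Whole compound: head "fisher", modifier "autumn dawn garden equinox lynx".
Inside "autumn dawn garden equinox lynx": head "lynx" (specifically "dawn garden equinox lynx"), modifier "autumn".
Inside "dawn garden equinox lynx": head "lynx" (specifically "garden equinox lynx"), modifier "dawn".
Inside "garden equinox lynx": head "lynx" (specifically "equinox lynx"), modifier "garden".
Inside "equinox lynx": head "lynx", modifier "equinox".
So the structure is [[autumn [dawn [garden [equinox lynx]]]] fisher].

[[autumn [dawn [garden [equinox lynx]]]] fisher]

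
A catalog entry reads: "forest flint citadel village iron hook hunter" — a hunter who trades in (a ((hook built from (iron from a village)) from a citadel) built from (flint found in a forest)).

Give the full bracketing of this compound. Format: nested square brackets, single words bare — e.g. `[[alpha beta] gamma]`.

At the top level: head "hunter"; modifier "forest flint citadel village iron hook".
Within "forest flint citadel village iron hook", the head is "hook" (specifically "citadel village iron hook") and the modifier is "forest flint".
Within "forest flint", the head is "flint" and the modifier is "forest".
Within "citadel village iron hook", the head is "hook" (specifically "village iron hook") and the modifier is "citadel".
Within "village iron hook", the head is "hook" and the modifier is "village iron".
Within "village iron", the head is "iron" and the modifier is "village".
Assembled: [[[forest flint] [citadel [[village iron] hook]]] hunter].

[[[forest flint] [citadel [[village iron] hook]]] hunter]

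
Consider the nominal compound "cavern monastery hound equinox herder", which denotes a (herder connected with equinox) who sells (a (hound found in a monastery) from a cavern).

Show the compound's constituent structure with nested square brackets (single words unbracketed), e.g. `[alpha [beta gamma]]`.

The outermost head in the paraphrase is "herder" (specifically "equinox herder"), modified by "cavern monastery hound".
"cavern monastery hound" → head "hound" (specifically "monastery hound"), modifier "cavern".
"monastery hound" → head "hound", modifier "monastery".
"equinox herder" → head "herder", modifier "equinox".
Putting it together: [[cavern [monastery hound]] [equinox herder]].

[[cavern [monastery hound]] [equinox herder]]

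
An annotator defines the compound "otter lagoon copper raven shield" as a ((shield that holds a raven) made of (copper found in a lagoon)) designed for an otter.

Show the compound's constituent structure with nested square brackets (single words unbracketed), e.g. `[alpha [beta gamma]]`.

[otter [[lagoon copper] [raven shield]]]

The outermost head in the paraphrase is "shield" (specifically "lagoon copper raven shield"), modified by "otter".
"lagoon copper raven shield" → head "shield" (specifically "raven shield"), modifier "lagoon copper".
"lagoon copper" → head "copper", modifier "lagoon".
"raven shield" → head "shield", modifier "raven".
So the structure is [otter [[lagoon copper] [raven shield]]].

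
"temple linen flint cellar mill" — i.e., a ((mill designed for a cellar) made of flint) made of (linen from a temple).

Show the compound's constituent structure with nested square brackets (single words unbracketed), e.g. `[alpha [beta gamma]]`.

The outermost head in the paraphrase is "mill" (specifically "flint cellar mill"), modified by "temple linen".
Within "temple linen", the head is "linen" and the modifier is "temple".
Within "flint cellar mill", the head is "mill" (specifically "cellar mill") and the modifier is "flint".
Within "cellar mill", the head is "mill" and the modifier is "cellar".
So the structure is [[temple linen] [flint [cellar mill]]].

[[temple linen] [flint [cellar mill]]]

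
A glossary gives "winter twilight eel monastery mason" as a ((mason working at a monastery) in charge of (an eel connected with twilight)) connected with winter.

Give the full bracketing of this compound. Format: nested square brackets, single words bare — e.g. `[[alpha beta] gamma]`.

Whole compound: head "mason" (specifically "twilight eel monastery mason"), modifier "winter".
"twilight eel monastery mason" → head "mason" (specifically "monastery mason"), modifier "twilight eel".
"twilight eel" → head "eel", modifier "twilight".
"monastery mason" → head "mason", modifier "monastery".
Assembled: [winter [[twilight eel] [monastery mason]]].

[winter [[twilight eel] [monastery mason]]]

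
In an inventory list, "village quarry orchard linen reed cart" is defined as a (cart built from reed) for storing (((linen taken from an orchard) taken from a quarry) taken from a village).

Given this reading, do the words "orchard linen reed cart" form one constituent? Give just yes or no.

no

The top-level split is [village quarry orchard linen] [reed cart]; the full structure is [[village [quarry [orchard linen]]] [reed cart]].
"orchard linen reed cart" straddles a constituent boundary, so it is not a single unit.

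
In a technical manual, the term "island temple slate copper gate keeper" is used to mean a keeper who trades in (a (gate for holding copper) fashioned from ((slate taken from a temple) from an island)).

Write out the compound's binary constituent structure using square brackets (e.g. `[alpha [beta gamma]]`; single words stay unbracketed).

[[[island [temple slate]] [copper gate]] keeper]

At the top level: head "keeper"; modifier "island temple slate copper gate".
Inside "island temple slate copper gate": head "gate" (specifically "copper gate"), modifier "island temple slate".
Inside "island temple slate": head "slate" (specifically "temple slate"), modifier "island".
Inside "temple slate": head "slate", modifier "temple".
Inside "copper gate": head "gate", modifier "copper".
So the structure is [[[island [temple slate]] [copper gate]] keeper].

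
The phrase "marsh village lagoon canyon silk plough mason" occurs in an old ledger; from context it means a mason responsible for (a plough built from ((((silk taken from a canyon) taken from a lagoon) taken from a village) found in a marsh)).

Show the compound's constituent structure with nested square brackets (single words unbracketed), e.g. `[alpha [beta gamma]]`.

The outermost head in the paraphrase is "mason", modified by "marsh village lagoon canyon silk plough".
Inside "marsh village lagoon canyon silk plough": head "plough", modifier "marsh village lagoon canyon silk".
Inside "marsh village lagoon canyon silk": head "silk" (specifically "village lagoon canyon silk"), modifier "marsh".
Inside "village lagoon canyon silk": head "silk" (specifically "lagoon canyon silk"), modifier "village".
Inside "lagoon canyon silk": head "silk" (specifically "canyon silk"), modifier "lagoon".
Inside "canyon silk": head "silk", modifier "canyon".
So the structure is [[[marsh [village [lagoon [canyon silk]]]] plough] mason].

[[[marsh [village [lagoon [canyon silk]]]] plough] mason]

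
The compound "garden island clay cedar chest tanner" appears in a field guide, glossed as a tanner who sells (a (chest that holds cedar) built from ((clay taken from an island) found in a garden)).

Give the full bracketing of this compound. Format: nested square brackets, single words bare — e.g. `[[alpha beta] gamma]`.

[[[garden [island clay]] [cedar chest]] tanner]

At the top level: head "tanner"; modifier "garden island clay cedar chest".
Inside "garden island clay cedar chest": head "chest" (specifically "cedar chest"), modifier "garden island clay".
Inside "garden island clay": head "clay" (specifically "island clay"), modifier "garden".
Inside "island clay": head "clay", modifier "island".
Inside "cedar chest": head "chest", modifier "cedar".
So the structure is [[[garden [island clay]] [cedar chest]] tanner].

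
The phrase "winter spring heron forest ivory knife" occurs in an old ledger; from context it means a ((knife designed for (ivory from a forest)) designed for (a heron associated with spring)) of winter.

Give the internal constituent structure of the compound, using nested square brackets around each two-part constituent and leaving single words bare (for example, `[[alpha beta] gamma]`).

[winter [[spring heron] [[forest ivory] knife]]]

Overall it is a kind of knife (specifically "spring heron forest ivory knife"); the modifier is "winter".
"spring heron forest ivory knife" → head "knife" (specifically "forest ivory knife"), modifier "spring heron".
"spring heron" → head "heron", modifier "spring".
"forest ivory knife" → head "knife", modifier "forest ivory".
"forest ivory" → head "ivory", modifier "forest".
Putting it together: [winter [[spring heron] [[forest ivory] knife]]].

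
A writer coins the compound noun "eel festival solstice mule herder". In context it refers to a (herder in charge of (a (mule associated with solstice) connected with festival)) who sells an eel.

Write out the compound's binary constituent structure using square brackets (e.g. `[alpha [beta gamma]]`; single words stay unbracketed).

The outermost head in the paraphrase is "herder" (specifically "festival solstice mule herder"), modified by "eel".
"festival solstice mule herder" → head "herder", modifier "festival solstice mule".
"festival solstice mule" → head "mule" (specifically "solstice mule"), modifier "festival".
"solstice mule" → head "mule", modifier "solstice".
Putting it together: [eel [[festival [solstice mule]] herder]].

[eel [[festival [solstice mule]] herder]]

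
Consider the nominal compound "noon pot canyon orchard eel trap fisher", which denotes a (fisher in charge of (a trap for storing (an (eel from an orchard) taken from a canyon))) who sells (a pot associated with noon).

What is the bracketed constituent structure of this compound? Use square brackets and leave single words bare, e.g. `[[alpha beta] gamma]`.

Overall it is a kind of fisher (specifically "canyon orchard eel trap fisher"); the modifier is "noon pot".
"noon pot" → head "pot", modifier "noon".
"canyon orchard eel trap fisher" → head "fisher", modifier "canyon orchard eel trap".
"canyon orchard eel trap" → head "trap", modifier "canyon orchard eel".
"canyon orchard eel" → head "eel" (specifically "orchard eel"), modifier "canyon".
"orchard eel" → head "eel", modifier "orchard".
Assembled: [[noon pot] [[[canyon [orchard eel]] trap] fisher]].

[[noon pot] [[[canyon [orchard eel]] trap] fisher]]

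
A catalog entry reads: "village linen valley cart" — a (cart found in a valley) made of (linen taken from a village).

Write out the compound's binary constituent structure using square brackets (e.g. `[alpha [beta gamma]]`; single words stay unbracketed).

The outermost head in the paraphrase is "cart" (specifically "valley cart"), modified by "village linen".
"village linen" → head "linen", modifier "village".
"valley cart" → head "cart", modifier "valley".
Assembled: [[village linen] [valley cart]].

[[village linen] [valley cart]]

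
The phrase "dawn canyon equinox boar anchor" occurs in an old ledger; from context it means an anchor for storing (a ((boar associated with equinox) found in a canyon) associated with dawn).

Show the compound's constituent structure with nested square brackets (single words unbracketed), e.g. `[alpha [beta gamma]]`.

Whole compound: head "anchor", modifier "dawn canyon equinox boar".
Inside "dawn canyon equinox boar": head "boar" (specifically "canyon equinox boar"), modifier "dawn".
Inside "canyon equinox boar": head "boar" (specifically "equinox boar"), modifier "canyon".
Inside "equinox boar": head "boar", modifier "equinox".
Assembled: [[dawn [canyon [equinox boar]]] anchor].

[[dawn [canyon [equinox boar]]] anchor]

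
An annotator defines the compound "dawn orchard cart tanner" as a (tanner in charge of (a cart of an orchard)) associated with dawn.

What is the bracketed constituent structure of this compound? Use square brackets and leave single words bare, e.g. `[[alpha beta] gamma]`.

Whole compound: head "tanner" (specifically "orchard cart tanner"), modifier "dawn".
Within "orchard cart tanner", the head is "tanner" and the modifier is "orchard cart".
Within "orchard cart", the head is "cart" and the modifier is "orchard".
Putting it together: [dawn [[orchard cart] tanner]].

[dawn [[orchard cart] tanner]]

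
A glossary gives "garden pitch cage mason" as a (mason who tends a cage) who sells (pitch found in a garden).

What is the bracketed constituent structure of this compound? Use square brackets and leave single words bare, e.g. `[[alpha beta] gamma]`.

Whole compound: head "mason" (specifically "cage mason"), modifier "garden pitch".
Within "garden pitch", the head is "pitch" and the modifier is "garden".
Within "cage mason", the head is "mason" and the modifier is "cage".
Putting it together: [[garden pitch] [cage mason]].

[[garden pitch] [cage mason]]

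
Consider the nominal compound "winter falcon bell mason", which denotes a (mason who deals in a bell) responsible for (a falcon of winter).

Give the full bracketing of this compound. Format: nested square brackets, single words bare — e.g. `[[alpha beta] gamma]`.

At the top level: head "mason" (specifically "bell mason"); modifier "winter falcon".
Inside "winter falcon": head "falcon", modifier "winter".
Inside "bell mason": head "mason", modifier "bell".
Putting it together: [[winter falcon] [bell mason]].

[[winter falcon] [bell mason]]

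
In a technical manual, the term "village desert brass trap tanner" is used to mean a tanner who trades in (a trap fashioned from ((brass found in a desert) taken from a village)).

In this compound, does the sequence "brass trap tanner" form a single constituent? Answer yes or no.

The top-level split is [village desert brass trap] [tanner]; the full structure is [[[village [desert brass]] trap] tanner].
"brass trap tanner" straddles a constituent boundary, so it is not a single unit.

no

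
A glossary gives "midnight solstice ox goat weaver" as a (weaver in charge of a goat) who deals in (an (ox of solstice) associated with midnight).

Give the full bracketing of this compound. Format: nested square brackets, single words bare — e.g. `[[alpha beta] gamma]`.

At the top level: head "weaver" (specifically "goat weaver"); modifier "midnight solstice ox".
Inside "midnight solstice ox": head "ox" (specifically "solstice ox"), modifier "midnight".
Inside "solstice ox": head "ox", modifier "solstice".
Inside "goat weaver": head "weaver", modifier "goat".
Putting it together: [[midnight [solstice ox]] [goat weaver]].

[[midnight [solstice ox]] [goat weaver]]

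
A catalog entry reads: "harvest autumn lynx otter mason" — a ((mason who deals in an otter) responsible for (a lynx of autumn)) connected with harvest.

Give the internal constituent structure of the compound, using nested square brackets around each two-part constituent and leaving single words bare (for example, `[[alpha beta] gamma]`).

[harvest [[autumn lynx] [otter mason]]]

Overall it is a kind of mason (specifically "autumn lynx otter mason"); the modifier is "harvest".
"autumn lynx otter mason" → head "mason" (specifically "otter mason"), modifier "autumn lynx".
"autumn lynx" → head "lynx", modifier "autumn".
"otter mason" → head "mason", modifier "otter".
So the structure is [harvest [[autumn lynx] [otter mason]]].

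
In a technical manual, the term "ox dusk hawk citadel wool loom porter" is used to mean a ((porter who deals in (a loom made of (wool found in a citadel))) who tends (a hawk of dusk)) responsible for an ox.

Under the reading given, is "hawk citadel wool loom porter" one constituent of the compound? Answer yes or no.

The top-level split is [ox] [dusk hawk citadel wool loom porter]; the full structure is [ox [[dusk hawk] [[[citadel wool] loom] porter]]].
"hawk citadel wool loom porter" straddles a constituent boundary, so it is not a single unit.

no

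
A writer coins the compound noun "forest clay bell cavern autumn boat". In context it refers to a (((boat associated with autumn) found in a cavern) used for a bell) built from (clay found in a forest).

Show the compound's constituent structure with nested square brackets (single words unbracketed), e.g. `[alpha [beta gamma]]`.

[[forest clay] [bell [cavern [autumn boat]]]]

Overall it is a kind of boat (specifically "bell cavern autumn boat"); the modifier is "forest clay".
Within "forest clay", the head is "clay" and the modifier is "forest".
Within "bell cavern autumn boat", the head is "boat" (specifically "cavern autumn boat") and the modifier is "bell".
Within "cavern autumn boat", the head is "boat" (specifically "autumn boat") and the modifier is "cavern".
Within "autumn boat", the head is "boat" and the modifier is "autumn".
So the structure is [[forest clay] [bell [cavern [autumn boat]]]].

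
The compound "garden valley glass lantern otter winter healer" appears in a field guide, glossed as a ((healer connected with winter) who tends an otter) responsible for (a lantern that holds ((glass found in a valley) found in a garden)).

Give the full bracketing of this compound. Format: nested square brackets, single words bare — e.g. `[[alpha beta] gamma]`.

[[[garden [valley glass]] lantern] [otter [winter healer]]]

The outermost head in the paraphrase is "healer" (specifically "otter winter healer"), modified by "garden valley glass lantern".
"garden valley glass lantern" → head "lantern", modifier "garden valley glass".
"garden valley glass" → head "glass" (specifically "valley glass"), modifier "garden".
"valley glass" → head "glass", modifier "valley".
"otter winter healer" → head "healer" (specifically "winter healer"), modifier "otter".
"winter healer" → head "healer", modifier "winter".
Putting it together: [[[garden [valley glass]] lantern] [otter [winter healer]]].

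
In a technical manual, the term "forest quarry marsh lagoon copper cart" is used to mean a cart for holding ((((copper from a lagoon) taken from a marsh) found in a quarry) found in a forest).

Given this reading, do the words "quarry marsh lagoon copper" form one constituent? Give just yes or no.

yes

The paraphrase groups the words so that "quarry marsh lagoon copper" is one unit: it corresponds to a single parenthesized sub-phrase.
The full structure is [[forest [quarry [marsh [lagoon copper]]]] cart], in which [quarry marsh lagoon copper] is a constituent.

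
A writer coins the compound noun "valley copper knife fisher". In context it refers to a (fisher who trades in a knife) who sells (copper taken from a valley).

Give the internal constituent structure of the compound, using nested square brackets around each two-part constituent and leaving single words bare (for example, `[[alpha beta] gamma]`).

Whole compound: head "fisher" (specifically "knife fisher"), modifier "valley copper".
Inside "valley copper": head "copper", modifier "valley".
Inside "knife fisher": head "fisher", modifier "knife".
Putting it together: [[valley copper] [knife fisher]].

[[valley copper] [knife fisher]]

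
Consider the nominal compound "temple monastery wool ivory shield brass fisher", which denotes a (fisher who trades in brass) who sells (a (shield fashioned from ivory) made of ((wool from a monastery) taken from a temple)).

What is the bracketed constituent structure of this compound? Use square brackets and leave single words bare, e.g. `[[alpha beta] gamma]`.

Whole compound: head "fisher" (specifically "brass fisher"), modifier "temple monastery wool ivory shield".
"temple monastery wool ivory shield" → head "shield" (specifically "ivory shield"), modifier "temple monastery wool".
"temple monastery wool" → head "wool" (specifically "monastery wool"), modifier "temple".
"monastery wool" → head "wool", modifier "monastery".
"ivory shield" → head "shield", modifier "ivory".
"brass fisher" → head "fisher", modifier "brass".
Assembled: [[[temple [monastery wool]] [ivory shield]] [brass fisher]].

[[[temple [monastery wool]] [ivory shield]] [brass fisher]]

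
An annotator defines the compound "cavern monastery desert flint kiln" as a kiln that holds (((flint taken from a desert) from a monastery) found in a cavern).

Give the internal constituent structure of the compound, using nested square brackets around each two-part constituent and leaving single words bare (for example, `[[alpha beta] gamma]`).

[[cavern [monastery [desert flint]]] kiln]

The outermost head in the paraphrase is "kiln", modified by "cavern monastery desert flint".
Inside "cavern monastery desert flint": head "flint" (specifically "monastery desert flint"), modifier "cavern".
Inside "monastery desert flint": head "flint" (specifically "desert flint"), modifier "monastery".
Inside "desert flint": head "flint", modifier "desert".
Assembled: [[cavern [monastery [desert flint]]] kiln].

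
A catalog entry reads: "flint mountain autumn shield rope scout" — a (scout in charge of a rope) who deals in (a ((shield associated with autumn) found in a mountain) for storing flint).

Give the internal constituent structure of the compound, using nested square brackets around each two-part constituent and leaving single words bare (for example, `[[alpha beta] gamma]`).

[[flint [mountain [autumn shield]]] [rope scout]]

At the top level: head "scout" (specifically "rope scout"); modifier "flint mountain autumn shield".
Inside "flint mountain autumn shield": head "shield" (specifically "mountain autumn shield"), modifier "flint".
Inside "mountain autumn shield": head "shield" (specifically "autumn shield"), modifier "mountain".
Inside "autumn shield": head "shield", modifier "autumn".
Inside "rope scout": head "scout", modifier "rope".
So the structure is [[flint [mountain [autumn shield]]] [rope scout]].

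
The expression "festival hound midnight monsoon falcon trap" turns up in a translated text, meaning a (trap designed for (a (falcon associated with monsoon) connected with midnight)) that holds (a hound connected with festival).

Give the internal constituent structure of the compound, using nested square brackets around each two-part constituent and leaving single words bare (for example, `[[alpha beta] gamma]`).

Overall it is a kind of trap (specifically "midnight monsoon falcon trap"); the modifier is "festival hound".
"festival hound" → head "hound", modifier "festival".
"midnight monsoon falcon trap" → head "trap", modifier "midnight monsoon falcon".
"midnight monsoon falcon" → head "falcon" (specifically "monsoon falcon"), modifier "midnight".
"monsoon falcon" → head "falcon", modifier "monsoon".
So the structure is [[festival hound] [[midnight [monsoon falcon]] trap]].

[[festival hound] [[midnight [monsoon falcon]] trap]]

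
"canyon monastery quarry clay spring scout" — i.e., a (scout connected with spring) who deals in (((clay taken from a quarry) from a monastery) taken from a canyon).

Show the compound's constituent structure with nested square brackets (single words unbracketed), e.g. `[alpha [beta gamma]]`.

At the top level: head "scout" (specifically "spring scout"); modifier "canyon monastery quarry clay".
"canyon monastery quarry clay" → head "clay" (specifically "monastery quarry clay"), modifier "canyon".
"monastery quarry clay" → head "clay" (specifically "quarry clay"), modifier "monastery".
"quarry clay" → head "clay", modifier "quarry".
"spring scout" → head "scout", modifier "spring".
So the structure is [[canyon [monastery [quarry clay]]] [spring scout]].

[[canyon [monastery [quarry clay]]] [spring scout]]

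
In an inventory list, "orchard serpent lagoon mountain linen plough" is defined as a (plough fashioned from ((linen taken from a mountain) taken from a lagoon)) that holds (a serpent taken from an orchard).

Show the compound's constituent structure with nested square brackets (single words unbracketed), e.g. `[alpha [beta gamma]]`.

Whole compound: head "plough" (specifically "lagoon mountain linen plough"), modifier "orchard serpent".
"orchard serpent" → head "serpent", modifier "orchard".
"lagoon mountain linen plough" → head "plough", modifier "lagoon mountain linen".
"lagoon mountain linen" → head "linen" (specifically "mountain linen"), modifier "lagoon".
"mountain linen" → head "linen", modifier "mountain".
Assembled: [[orchard serpent] [[lagoon [mountain linen]] plough]].

[[orchard serpent] [[lagoon [mountain linen]] plough]]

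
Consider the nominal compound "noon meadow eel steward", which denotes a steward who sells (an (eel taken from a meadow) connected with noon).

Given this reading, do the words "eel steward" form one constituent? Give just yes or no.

no

The top-level split is [noon meadow eel] [steward]; the full structure is [[noon [meadow eel]] steward].
"eel steward" straddles a constituent boundary, so it is not a single unit.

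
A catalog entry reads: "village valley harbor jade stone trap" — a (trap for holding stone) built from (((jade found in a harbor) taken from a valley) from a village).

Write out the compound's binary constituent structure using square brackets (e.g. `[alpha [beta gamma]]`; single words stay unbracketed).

Overall it is a kind of trap (specifically "stone trap"); the modifier is "village valley harbor jade".
Within "village valley harbor jade", the head is "jade" (specifically "valley harbor jade") and the modifier is "village".
Within "valley harbor jade", the head is "jade" (specifically "harbor jade") and the modifier is "valley".
Within "harbor jade", the head is "jade" and the modifier is "harbor".
Within "stone trap", the head is "trap" and the modifier is "stone".
So the structure is [[village [valley [harbor jade]]] [stone trap]].

[[village [valley [harbor jade]]] [stone trap]]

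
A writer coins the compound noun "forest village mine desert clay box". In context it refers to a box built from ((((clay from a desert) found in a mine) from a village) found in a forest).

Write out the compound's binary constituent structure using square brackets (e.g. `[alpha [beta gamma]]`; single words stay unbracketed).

The outermost head in the paraphrase is "box", modified by "forest village mine desert clay".
Inside "forest village mine desert clay": head "clay" (specifically "village mine desert clay"), modifier "forest".
Inside "village mine desert clay": head "clay" (specifically "mine desert clay"), modifier "village".
Inside "mine desert clay": head "clay" (specifically "desert clay"), modifier "mine".
Inside "desert clay": head "clay", modifier "desert".
So the structure is [[forest [village [mine [desert clay]]]] box].

[[forest [village [mine [desert clay]]]] box]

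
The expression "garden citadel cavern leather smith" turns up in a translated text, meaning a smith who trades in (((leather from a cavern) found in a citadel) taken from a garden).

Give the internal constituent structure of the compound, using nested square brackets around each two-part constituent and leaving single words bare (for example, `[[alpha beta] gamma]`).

[[garden [citadel [cavern leather]]] smith]

At the top level: head "smith"; modifier "garden citadel cavern leather".
"garden citadel cavern leather" → head "leather" (specifically "citadel cavern leather"), modifier "garden".
"citadel cavern leather" → head "leather" (specifically "cavern leather"), modifier "citadel".
"cavern leather" → head "leather", modifier "cavern".
Assembled: [[garden [citadel [cavern leather]]] smith].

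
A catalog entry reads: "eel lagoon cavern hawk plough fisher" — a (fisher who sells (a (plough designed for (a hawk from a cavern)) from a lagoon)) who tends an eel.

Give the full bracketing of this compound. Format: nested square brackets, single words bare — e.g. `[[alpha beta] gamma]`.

[eel [[lagoon [[cavern hawk] plough]] fisher]]

Whole compound: head "fisher" (specifically "lagoon cavern hawk plough fisher"), modifier "eel".
"lagoon cavern hawk plough fisher" → head "fisher", modifier "lagoon cavern hawk plough".
"lagoon cavern hawk plough" → head "plough" (specifically "cavern hawk plough"), modifier "lagoon".
"cavern hawk plough" → head "plough", modifier "cavern hawk".
"cavern hawk" → head "hawk", modifier "cavern".
So the structure is [eel [[lagoon [[cavern hawk] plough]] fisher]].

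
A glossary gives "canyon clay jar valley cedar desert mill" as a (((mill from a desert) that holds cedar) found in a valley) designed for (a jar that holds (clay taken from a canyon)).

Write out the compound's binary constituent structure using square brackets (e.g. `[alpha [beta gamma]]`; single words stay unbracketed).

[[[canyon clay] jar] [valley [cedar [desert mill]]]]

At the top level: head "mill" (specifically "valley cedar desert mill"); modifier "canyon clay jar".
Inside "canyon clay jar": head "jar", modifier "canyon clay".
Inside "canyon clay": head "clay", modifier "canyon".
Inside "valley cedar desert mill": head "mill" (specifically "cedar desert mill"), modifier "valley".
Inside "cedar desert mill": head "mill" (specifically "desert mill"), modifier "cedar".
Inside "desert mill": head "mill", modifier "desert".
So the structure is [[[canyon clay] jar] [valley [cedar [desert mill]]]].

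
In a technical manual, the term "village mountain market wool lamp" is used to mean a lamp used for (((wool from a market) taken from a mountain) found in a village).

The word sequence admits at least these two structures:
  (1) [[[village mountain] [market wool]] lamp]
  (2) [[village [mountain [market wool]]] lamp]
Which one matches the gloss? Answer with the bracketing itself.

The paraphrase's head is the "lamp" part ("lamp"); its modifier is "village mountain market wool".
That top-level split, carried through the inner groups, gives [[village [mountain [market wool]]] lamp].

[[village [mountain [market wool]]] lamp]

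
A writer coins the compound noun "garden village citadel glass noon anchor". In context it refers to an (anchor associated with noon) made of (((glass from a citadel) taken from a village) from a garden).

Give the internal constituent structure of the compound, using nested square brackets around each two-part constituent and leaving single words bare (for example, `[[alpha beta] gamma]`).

[[garden [village [citadel glass]]] [noon anchor]]

Overall it is a kind of anchor (specifically "noon anchor"); the modifier is "garden village citadel glass".
Within "garden village citadel glass", the head is "glass" (specifically "village citadel glass") and the modifier is "garden".
Within "village citadel glass", the head is "glass" (specifically "citadel glass") and the modifier is "village".
Within "citadel glass", the head is "glass" and the modifier is "citadel".
Within "noon anchor", the head is "anchor" and the modifier is "noon".
Assembled: [[garden [village [citadel glass]]] [noon anchor]].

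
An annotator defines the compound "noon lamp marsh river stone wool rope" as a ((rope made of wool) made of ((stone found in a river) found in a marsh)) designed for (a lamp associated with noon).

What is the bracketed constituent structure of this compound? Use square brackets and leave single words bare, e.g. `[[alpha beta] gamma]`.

Whole compound: head "rope" (specifically "marsh river stone wool rope"), modifier "noon lamp".
Inside "noon lamp": head "lamp", modifier "noon".
Inside "marsh river stone wool rope": head "rope" (specifically "wool rope"), modifier "marsh river stone".
Inside "marsh river stone": head "stone" (specifically "river stone"), modifier "marsh".
Inside "river stone": head "stone", modifier "river".
Inside "wool rope": head "rope", modifier "wool".
So the structure is [[noon lamp] [[marsh [river stone]] [wool rope]]].

[[noon lamp] [[marsh [river stone]] [wool rope]]]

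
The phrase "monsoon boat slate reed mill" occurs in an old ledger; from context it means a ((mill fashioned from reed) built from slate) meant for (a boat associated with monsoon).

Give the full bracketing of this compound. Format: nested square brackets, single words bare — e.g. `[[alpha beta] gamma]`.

Whole compound: head "mill" (specifically "slate reed mill"), modifier "monsoon boat".
Inside "monsoon boat": head "boat", modifier "monsoon".
Inside "slate reed mill": head "mill" (specifically "reed mill"), modifier "slate".
Inside "reed mill": head "mill", modifier "reed".
So the structure is [[monsoon boat] [slate [reed mill]]].

[[monsoon boat] [slate [reed mill]]]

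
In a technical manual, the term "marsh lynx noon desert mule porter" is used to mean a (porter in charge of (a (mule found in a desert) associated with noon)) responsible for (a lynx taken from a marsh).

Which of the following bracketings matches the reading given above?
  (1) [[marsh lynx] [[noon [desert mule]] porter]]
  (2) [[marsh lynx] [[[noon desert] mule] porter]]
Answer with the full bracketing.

[[marsh lynx] [[noon [desert mule]] porter]]

The paraphrase's head is the "porter" part ("noon desert mule porter"); its modifier is "marsh lynx".
That top-level split, carried through the inner groups, gives [[marsh lynx] [[noon [desert mule]] porter]].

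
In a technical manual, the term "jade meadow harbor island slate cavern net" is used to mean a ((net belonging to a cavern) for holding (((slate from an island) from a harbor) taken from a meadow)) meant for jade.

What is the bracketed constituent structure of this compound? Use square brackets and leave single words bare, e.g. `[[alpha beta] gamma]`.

[jade [[meadow [harbor [island slate]]] [cavern net]]]

Overall it is a kind of net (specifically "meadow harbor island slate cavern net"); the modifier is "jade".
"meadow harbor island slate cavern net" → head "net" (specifically "cavern net"), modifier "meadow harbor island slate".
"meadow harbor island slate" → head "slate" (specifically "harbor island slate"), modifier "meadow".
"harbor island slate" → head "slate" (specifically "island slate"), modifier "harbor".
"island slate" → head "slate", modifier "island".
"cavern net" → head "net", modifier "cavern".
Putting it together: [jade [[meadow [harbor [island slate]]] [cavern net]]].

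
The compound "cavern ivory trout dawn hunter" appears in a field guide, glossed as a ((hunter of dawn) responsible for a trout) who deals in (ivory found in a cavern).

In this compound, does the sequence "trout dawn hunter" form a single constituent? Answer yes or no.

yes

The paraphrase groups the words so that "trout dawn hunter" is one unit: it corresponds to a single parenthesized sub-phrase.
The full structure is [[cavern ivory] [trout [dawn hunter]]], in which [trout dawn hunter] is a constituent.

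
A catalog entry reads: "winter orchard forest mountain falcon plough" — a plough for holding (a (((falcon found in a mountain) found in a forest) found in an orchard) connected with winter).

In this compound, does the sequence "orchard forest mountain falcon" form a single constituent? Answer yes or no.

yes

The paraphrase groups the words so that "orchard forest mountain falcon" is one unit: it corresponds to a single parenthesized sub-phrase.
The full structure is [[winter [orchard [forest [mountain falcon]]]] plough], in which [orchard forest mountain falcon] is a constituent.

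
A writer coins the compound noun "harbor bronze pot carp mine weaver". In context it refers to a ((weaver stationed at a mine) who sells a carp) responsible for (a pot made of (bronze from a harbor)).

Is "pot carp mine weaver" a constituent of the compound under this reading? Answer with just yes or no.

no

The top-level split is [harbor bronze pot] [carp mine weaver]; the full structure is [[[harbor bronze] pot] [carp [mine weaver]]].
"pot carp mine weaver" straddles a constituent boundary, so it is not a single unit.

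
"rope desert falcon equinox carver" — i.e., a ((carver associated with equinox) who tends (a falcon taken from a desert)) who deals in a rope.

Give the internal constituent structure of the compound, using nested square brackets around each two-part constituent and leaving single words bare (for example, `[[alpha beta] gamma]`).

[rope [[desert falcon] [equinox carver]]]

The outermost head in the paraphrase is "carver" (specifically "desert falcon equinox carver"), modified by "rope".
Within "desert falcon equinox carver", the head is "carver" (specifically "equinox carver") and the modifier is "desert falcon".
Within "desert falcon", the head is "falcon" and the modifier is "desert".
Within "equinox carver", the head is "carver" and the modifier is "equinox".
So the structure is [rope [[desert falcon] [equinox carver]]].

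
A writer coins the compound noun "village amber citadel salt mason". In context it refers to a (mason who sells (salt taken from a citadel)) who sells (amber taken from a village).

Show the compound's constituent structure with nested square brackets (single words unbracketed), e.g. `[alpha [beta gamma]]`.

The outermost head in the paraphrase is "mason" (specifically "citadel salt mason"), modified by "village amber".
"village amber" → head "amber", modifier "village".
"citadel salt mason" → head "mason", modifier "citadel salt".
"citadel salt" → head "salt", modifier "citadel".
So the structure is [[village amber] [[citadel salt] mason]].

[[village amber] [[citadel salt] mason]]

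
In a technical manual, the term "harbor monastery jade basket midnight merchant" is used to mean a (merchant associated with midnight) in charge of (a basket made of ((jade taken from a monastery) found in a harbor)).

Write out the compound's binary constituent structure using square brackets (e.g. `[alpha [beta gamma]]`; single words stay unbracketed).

The outermost head in the paraphrase is "merchant" (specifically "midnight merchant"), modified by "harbor monastery jade basket".
Within "harbor monastery jade basket", the head is "basket" and the modifier is "harbor monastery jade".
Within "harbor monastery jade", the head is "jade" (specifically "monastery jade") and the modifier is "harbor".
Within "monastery jade", the head is "jade" and the modifier is "monastery".
Within "midnight merchant", the head is "merchant" and the modifier is "midnight".
Putting it together: [[[harbor [monastery jade]] basket] [midnight merchant]].

[[[harbor [monastery jade]] basket] [midnight merchant]]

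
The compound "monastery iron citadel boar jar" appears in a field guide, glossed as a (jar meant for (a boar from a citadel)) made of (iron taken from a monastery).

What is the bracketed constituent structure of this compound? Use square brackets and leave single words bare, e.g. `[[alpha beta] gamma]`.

Whole compound: head "jar" (specifically "citadel boar jar"), modifier "monastery iron".
"monastery iron" → head "iron", modifier "monastery".
"citadel boar jar" → head "jar", modifier "citadel boar".
"citadel boar" → head "boar", modifier "citadel".
Putting it together: [[monastery iron] [[citadel boar] jar]].

[[monastery iron] [[citadel boar] jar]]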